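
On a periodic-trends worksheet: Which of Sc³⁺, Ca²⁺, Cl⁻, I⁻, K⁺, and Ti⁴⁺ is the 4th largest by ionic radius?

Ca²⁺

First list Z and electron count for each: Ti⁴⁺ has 18 e⁻ (Z=22), Sc³⁺ has 18 e⁻ (Z=21), Ca²⁺ has 18 e⁻ (Z=20), K⁺ has 18 e⁻ (Z=19), Cl⁻ has 18 e⁻ (Z=17), I⁻ has 54 e⁻ (Z=53). Ti⁴⁺ < Sc³⁺ (both 18 e⁻, Z=22>21); Sc³⁺ < Ca²⁺ (isoelectronic, higher Z=21 is smaller); Ca²⁺ < K⁺ (isoelectronic, higher Z=20 is smaller); K⁺ < Cl⁻ (isoelectronic, higher Z=19 is smaller); Cl⁻ < I⁻ (same group, 2 shells fewer).
That gives Ti⁴⁺ < Sc³⁺ < Ca²⁺ < K⁺ < Cl⁻ < I⁻. From the largest end, number 4 is Ca²⁺.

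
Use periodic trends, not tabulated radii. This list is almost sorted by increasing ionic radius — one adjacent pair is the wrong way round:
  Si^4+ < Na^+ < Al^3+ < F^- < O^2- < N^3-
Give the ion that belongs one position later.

Na^+

Compare adjacent ions: both have 10 electrons but Z(Al)=13 > Z(Na)=11, so Al^3+ should be the smaller of the two — yet in this increasing list Na^+ sits before Al^3+. Nothing else is reversed, so Na^+ should move one place to the right.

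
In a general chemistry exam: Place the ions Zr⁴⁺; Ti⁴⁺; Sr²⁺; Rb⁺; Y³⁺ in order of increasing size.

Ti⁴⁺ < Zr⁴⁺ < Y³⁺ < Sr²⁺ < Rb⁺

First list Z and electron count for each: Ti⁴⁺ has 18 e⁻ (Z=22), Zr⁴⁺ has 36 e⁻ (Z=40), Y³⁺ has 36 e⁻ (Z=39), Sr²⁺ has 36 e⁻ (Z=38), Rb⁺ has 36 e⁻ (Z=37). Ti⁴⁺ < Zr⁴⁺ (same group, period 4 vs 5); Zr⁴⁺ < Y³⁺ (isoelectronic, higher Z=40 is smaller); Y³⁺ < Sr²⁺ (both 36 e⁻, Z=39>38); Sr²⁺ < Rb⁺ (both 36 e⁻, Z=38>37).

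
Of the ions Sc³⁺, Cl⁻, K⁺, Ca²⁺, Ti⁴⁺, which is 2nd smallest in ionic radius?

Isoelectronic series (18 e⁻ each). Size is set by nuclear charge: more protons means a smaller ion. Ti⁴⁺ (Z=22), Sc³⁺ (Z=21), Ca²⁺ (Z=20), K⁺ (Z=19), Cl⁻ (Z=17).
Ordering: Ti⁴⁺ < Sc³⁺ < Ca²⁺ < K⁺ < Cl⁻. The 2nd smallest is Sc³⁺.

Sc³⁺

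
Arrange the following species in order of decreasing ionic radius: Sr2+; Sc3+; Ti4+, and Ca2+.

Sr2+ > Ca2+ > Sc3+ > Ti4+

First list Z and electron count for each: Ti4+: 18 e⁻, Z=22, Sc3+: 18 e⁻, Z=21, Ca2+: 18 e⁻, Z=20, Sr2+: 36 e⁻, Z=38. Ti4+ < Sc3+ (both 18 e⁻, Z=22>21); Sc3+ < Ca2+ (isoelectronic, higher Z=21 is smaller); Ca2+ < Sr2+ (same group, 1 shell fewer).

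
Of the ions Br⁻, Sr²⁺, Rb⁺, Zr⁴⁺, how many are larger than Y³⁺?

These species are isoelectronic with 36 electrons. The only difference is the number of protons: Zr⁴⁺ (Z=40), Y³⁺ (Z=39), Sr²⁺ (Z=38), Rb⁺ (Z=37), Br⁻ (Z=35). The strongest nuclear pull (Zr⁴⁺) gives the smallest ion.
Relative to Y³⁺, the ions that are larger are Sr²⁺, Rb⁺, Br⁻. Count: 3.

3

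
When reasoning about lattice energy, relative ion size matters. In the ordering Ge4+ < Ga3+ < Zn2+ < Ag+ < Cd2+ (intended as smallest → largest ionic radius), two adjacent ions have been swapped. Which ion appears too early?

Ag+

Scanning neighbour by neighbour, only Ag+/Cd2+ violates a trend: they are isoelectronic (46 e⁻) and Cd has more protons than Ag (48 vs 47), making Cd2+ smaller. That makes Ag+ the one sitting a position early relative to where it belongs.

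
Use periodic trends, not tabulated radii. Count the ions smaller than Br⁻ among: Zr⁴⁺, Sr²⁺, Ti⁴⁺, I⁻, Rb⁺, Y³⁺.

Tabulating Z and e⁻: Ti⁴⁺: 18 e⁻, Z=22, Zr⁴⁺: 36 e⁻, Z=40, Y³⁺: 36 e⁻, Z=39, Sr²⁺: 36 e⁻, Z=38, Rb⁺: 36 e⁻, Z=37, Br⁻: 36 e⁻, Z=35, I⁻: 54 e⁻, Z=53. Ti⁴⁺ < Zr⁴⁺ (same group, 1 shell fewer); Zr⁴⁺ < Y³⁺ (isoelectronic, higher Z=40 is smaller); Y³⁺ < Sr²⁺ (both 36 e⁻, Z=39>38); Sr²⁺ < Rb⁺ (both 36 e⁻, Z=38>37); Rb⁺ < Br⁻ (isoelectronic, higher Z=37 is smaller); Br⁻ < I⁻ (same group, period 4 vs 5).
Placing each against Br⁻: smaller — Ti⁴⁺, Zr⁴⁺, Y³⁺, Sr²⁺, Rb⁺; larger — I⁻. So 5 are smaller.

5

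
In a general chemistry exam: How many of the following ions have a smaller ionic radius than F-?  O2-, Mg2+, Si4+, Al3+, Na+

4

Isoelectronic series (10 e⁻ each). Size is set by nuclear charge: more protons means a smaller ion. Si4+ (Z=14), Al3+ (Z=13), Mg2+ (Z=12), Na+ (Z=11), F- (Z=9), O2- (Z=8).
Placing each against F-: smaller — Si4+, Al3+, Mg2+, Na+; larger — O2-. So 4 are smaller.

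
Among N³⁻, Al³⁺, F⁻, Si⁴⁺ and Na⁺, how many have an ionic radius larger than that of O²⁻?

Isoelectronic series (10 e⁻ each). Size is set by nuclear charge: more protons means a smaller ion. Si⁴⁺ (Z=14), Al³⁺ (Z=13), Na⁺ (Z=11), F⁻ (Z=9), O²⁻ (Z=8), N³⁻ (Z=7).
Overall: Si⁴⁺ < Al³⁺ < Na⁺ < F⁻ < O²⁻ < N³⁻. O²⁻ has 4 below it and 1 above. That's 1.

1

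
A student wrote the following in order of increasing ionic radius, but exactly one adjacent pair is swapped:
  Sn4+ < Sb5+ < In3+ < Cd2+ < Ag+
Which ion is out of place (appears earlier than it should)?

Sn4+

Compare adjacent ions: Sb5+ and Sn4+ share 46 electrons; the higher nuclear charge on Sb (Z=51) contracts it more, so Sb5+ < Sn4+ — yet in this increasing list Sn4+ sits before Sb5+. Nothing else is reversed, so Sn4+ should move one place to the right.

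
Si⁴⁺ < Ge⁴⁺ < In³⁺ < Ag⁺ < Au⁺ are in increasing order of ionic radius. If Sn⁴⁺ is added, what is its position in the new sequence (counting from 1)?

3

Work out protons and electrons: Si⁴⁺ (Z=14, 10 e⁻), Ge⁴⁺ (Z=32, 28 e⁻), Sn⁴⁺ (Z=50, 46 e⁻), In³⁺ (Z=49, 46 e⁻), Ag⁺ (Z=47, 46 e⁻), Au⁺ (Z=79, 78 e⁻). Si⁴⁺ < Ge⁴⁺ (same group, period 3 vs 4); Ge⁴⁺ < Sn⁴⁺ (same group, 1 shell fewer); Sn⁴⁺ < In³⁺ (both 46 e⁻, Z=50>49); In³⁺ < Ag⁺ (isoelectronic, higher Z=49 is smaller); Ag⁺ < Au⁺ (same group, period 5 vs 6).
With Sn⁴⁺ included the full order is Si⁴⁺ < Ge⁴⁺ < Sn⁴⁺ < In³⁺ < Ag⁺ < Au⁺, so it takes position 3.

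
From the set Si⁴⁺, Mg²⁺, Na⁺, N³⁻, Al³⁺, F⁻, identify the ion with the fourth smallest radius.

All of these have 10 electrons (isoelectronic). With the same electron cloud, the ion with the most protons pulls it in tightest. Nuclear charges: Si⁴⁺ (Z=14), Al³⁺ (Z=13), Mg²⁺ (Z=12), Na⁺ (Z=11), F⁻ (Z=9), N³⁻ (Z=7). Highest Z is smallest.
Full ascending order: Si⁴⁺ < Al³⁺ < Mg²⁺ < Na⁺ < F⁻ < N³⁻. Counting from the smallest, position 4 is Na⁺.

Na⁺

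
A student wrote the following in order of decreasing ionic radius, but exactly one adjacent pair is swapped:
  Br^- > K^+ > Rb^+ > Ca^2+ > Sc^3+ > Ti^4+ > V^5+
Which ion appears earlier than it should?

K^+

Check each adjacent pair. K^+ and Rb^+ are reversed: K^+ and Rb^+ are in one column with the same charge; the lighter period-4 ion has one fewer shell and is smaller. No other neighbouring pair contradicts the periodic trends, so K^+ is the ion listed too early.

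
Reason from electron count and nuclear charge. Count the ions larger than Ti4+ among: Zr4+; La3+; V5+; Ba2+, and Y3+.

4

V5+ (Z=23, 18 e⁻), Ti4+ (Z=22, 18 e⁻), Zr4+ (Z=40, 36 e⁻), Y3+ (Z=39, 36 e⁻), La3+ (Z=57, 54 e⁻), Ba2+ (Z=56, 54 e⁻). V5+ < Ti4+ (both 18 e⁻, Z=23>22); Ti4+ < Zr4+ (same group, 1 shell fewer); Zr4+ < Y3+ (both 36 e⁻, Z=40>39); Y3+ < La3+ (same group, period 5 vs 6); La3+ < Ba2+ (both 54 e⁻, Z=57>56).
Ordering all of them (including Ti4+) by radius gives V5+ < Ti4+ < Zr4+ < Y3+ < La3+ < Ba2+. That's 4.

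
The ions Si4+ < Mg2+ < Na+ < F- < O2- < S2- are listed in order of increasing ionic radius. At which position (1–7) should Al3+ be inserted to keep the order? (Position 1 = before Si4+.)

2

Electron counts and nuclear charges: Si4+ has 10 e⁻ (Z=14), Al3+ has 10 e⁻ (Z=13), Mg2+ has 10 e⁻ (Z=12), Na+ has 10 e⁻ (Z=11), F- has 10 e⁻ (Z=9), O2- has 10 e⁻ (Z=8), S2- has 18 e⁻ (Z=16). Si4+ < Al3+ (both 10 e⁻, Z=14>13); Al3+ < Mg2+ (both 10 e⁻, Z=13>12); Mg2+ < Na+ (both 10 e⁻, Z=12>11); Na+ < F- (both 10 e⁻, Z=11>9); F- < O2- (both 10 e⁻, Z=9>8); O2- < S2- (same group, period 2 vs 3).
Merged order: Si4+ < Al3+ < Mg2+ < Na+ < F- < O2- < S2- — Al3+ is number 2.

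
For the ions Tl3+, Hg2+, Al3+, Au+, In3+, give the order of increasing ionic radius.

Al3+ < In3+ < Tl3+ < Hg2+ < Au+

Work out protons and electrons: Al3+ has 10 e⁻ (Z=13), In3+ has 46 e⁻ (Z=49), Tl3+ has 78 e⁻ (Z=81), Hg2+ has 78 e⁻ (Z=80), Au+ has 78 e⁻ (Z=79). Al3+ < In3+ (same group, 2 shells fewer); In3+ < Tl3+ (same group, 1 shell fewer); Tl3+ < Hg2+ (isoelectronic, higher Z=81 is smaller); Hg2+ < Au+ (both 78 e⁻, Z=80>79).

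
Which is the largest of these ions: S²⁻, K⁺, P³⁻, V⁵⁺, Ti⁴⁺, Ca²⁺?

P³⁻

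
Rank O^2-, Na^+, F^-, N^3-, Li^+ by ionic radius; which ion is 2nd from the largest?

O^2-

Work out protons and electrons: Li^+ (Z=3, 2 e⁻), Na^+ (Z=11, 10 e⁻), F^- (Z=9, 10 e⁻), O^2- (Z=8, 10 e⁻), N^3- (Z=7, 10 e⁻). Li^+ < Na^+ (same group, 1 shell fewer); Na^+ < F^- (isoelectronic, higher Z=11 is smaller); F^- < O^2- (isoelectronic, higher Z=9 is smaller); O^2- < N^3- (both 10 e⁻, Z=8>7).
Full ascending order: Li^+ < Na^+ < F^- < O^2- < N^3-. Counting from the largest, position 2 is O^2-.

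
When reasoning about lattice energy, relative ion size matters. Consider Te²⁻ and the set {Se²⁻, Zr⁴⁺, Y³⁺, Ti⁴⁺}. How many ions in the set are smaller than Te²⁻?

4

Work out protons and electrons: Ti⁴⁺: 18 e⁻, Z=22, Zr⁴⁺: 36 e⁻, Z=40, Y³⁺: 36 e⁻, Z=39, Se²⁻: 36 e⁻, Z=34, Te²⁻: 54 e⁻, Z=52. Ti⁴⁺ < Zr⁴⁺ (same group, 1 shell fewer); Zr⁴⁺ < Y³⁺ (isoelectronic, higher Z=40 is smaller); Y³⁺ < Se²⁻ (both 36 e⁻, Z=39>34); Se²⁻ < Te²⁻ (same group, 1 shell fewer).
Overall: Ti⁴⁺ < Zr⁴⁺ < Y³⁺ < Se²⁻ < Te²⁻. Te²⁻ has 4 below it and 0 above. That's 4.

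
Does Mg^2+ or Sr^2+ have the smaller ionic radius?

These ions sit in one column with identical charge. Each step down the periodic table adds a principal shell, increasing the radius.

Mg^2+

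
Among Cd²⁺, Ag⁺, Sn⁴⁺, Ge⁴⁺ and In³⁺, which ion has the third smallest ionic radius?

First list Z and electron count for each: Ge⁴⁺ has 28 e⁻ (Z=32), Sn⁴⁺ has 46 e⁻ (Z=50), In³⁺ has 46 e⁻ (Z=49), Cd²⁺ has 46 e⁻ (Z=48), Ag⁺ has 46 e⁻ (Z=47). Ge⁴⁺ < Sn⁴⁺ (same group, period 4 vs 5); Sn⁴⁺ < In³⁺ (both 46 e⁻, Z=50>49); In³⁺ < Cd²⁺ (isoelectronic, higher Z=49 is smaller); Cd²⁺ < Ag⁺ (isoelectronic, higher Z=48 is smaller).
So the order is Ge⁴⁺ < Sn⁴⁺ < In³⁺ < Cd²⁺ < Ag⁺; the 3rd-smallest ion is In³⁺.

In³⁺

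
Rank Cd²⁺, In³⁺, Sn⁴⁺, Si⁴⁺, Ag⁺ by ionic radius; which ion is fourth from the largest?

First list Z and electron count for each: Si⁴⁺ has 10 e⁻ (Z=14), Sn⁴⁺ has 46 e⁻ (Z=50), In³⁺ has 46 e⁻ (Z=49), Cd²⁺ has 46 e⁻ (Z=48), Ag⁺ has 46 e⁻ (Z=47). Si⁴⁺ < Sn⁴⁺ (same group, period 3 vs 5); Sn⁴⁺ < In³⁺ (isoelectronic, higher Z=50 is smaller); In³⁺ < Cd²⁺ (both 46 e⁻, Z=49>48); Cd²⁺ < Ag⁺ (both 46 e⁻, Z=48>47).
That gives Si⁴⁺ < Sn⁴⁺ < In³⁺ < Cd²⁺ < Ag⁺. From the largest end, number 4 is Sn⁴⁺.

Sn⁴⁺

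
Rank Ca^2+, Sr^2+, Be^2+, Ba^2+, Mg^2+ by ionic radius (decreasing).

Ba^2+ > Sr^2+ > Ca^2+ > Mg^2+ > Be^2+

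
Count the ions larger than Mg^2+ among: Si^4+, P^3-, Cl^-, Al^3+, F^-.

3

Work out protons and electrons: Si^4+: 10 e⁻, Z=14, Al^3+: 10 e⁻, Z=13, Mg^2+: 10 e⁻, Z=12, F^-: 10 e⁻, Z=9, Cl^-: 18 e⁻, Z=17, P^3-: 18 e⁻, Z=15. Si^4+ < Al^3+ (isoelectronic, higher Z=14 is smaller); Al^3+ < Mg^2+ (isoelectronic, higher Z=13 is smaller); Mg^2+ < F^- (isoelectronic, higher Z=12 is smaller); F^- < Cl^- (same group, 1 shell fewer); Cl^- < P^3- (isoelectronic, higher Z=17 is smaller).
Relative to Mg^2+, the ions that are larger are F^-, Cl^-, P^3-. So 3 are larger.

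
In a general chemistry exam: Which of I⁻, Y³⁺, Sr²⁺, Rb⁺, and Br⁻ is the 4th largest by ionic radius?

Work out protons and electrons: Y³⁺: 36 e⁻, Z=39, Sr²⁺: 36 e⁻, Z=38, Rb⁺: 36 e⁻, Z=37, Br⁻: 36 e⁻, Z=35, I⁻: 54 e⁻, Z=53. Y³⁺ < Sr²⁺ (both 36 e⁻, Z=39>38); Sr²⁺ < Rb⁺ (both 36 e⁻, Z=38>37); Rb⁺ < Br⁻ (both 36 e⁻, Z=37>35); Br⁻ < I⁻ (same group, period 4 vs 5).
Ordering: Y³⁺ < Sr²⁺ < Rb⁺ < Br⁻ < I⁻. The 4th largest is Sr²⁺.

Sr²⁺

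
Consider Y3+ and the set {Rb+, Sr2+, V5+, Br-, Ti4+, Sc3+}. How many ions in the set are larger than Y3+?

V5+ (Z=23, 18 e⁻), Ti4+ (Z=22, 18 e⁻), Sc3+ (Z=21, 18 e⁻), Y3+ (Z=39, 36 e⁻), Sr2+ (Z=38, 36 e⁻), Rb+ (Z=37, 36 e⁻), Br- (Z=35, 36 e⁻). V5+ < Ti4+ (both 18 e⁻, Z=23>22); Ti4+ < Sc3+ (both 18 e⁻, Z=22>21); Sc3+ < Y3+ (same group, 1 shell fewer); Y3+ < Sr2+ (both 36 e⁻, Z=39>38); Sr2+ < Rb+ (isoelectronic, higher Z=38 is smaller); Rb+ < Br- (both 36 e⁻, Z=37>35).
Ordering all of them (including Y3+) by radius gives V5+ < Ti4+ < Sc3+ < Y3+ < Sr2+ < Rb+ < Br-. So 3 are larger.

3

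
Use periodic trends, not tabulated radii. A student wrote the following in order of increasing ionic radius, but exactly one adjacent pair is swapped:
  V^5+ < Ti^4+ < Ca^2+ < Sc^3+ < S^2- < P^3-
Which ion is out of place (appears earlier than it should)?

Ca^2+

Compare adjacent ions: both have 18 electrons but Z(Sc)=21 > Z(Ca)=20, so Sc^3+ should be the smaller of the two — yet in this increasing list Ca^2+ sits before Sc^3+. Nothing else is reversed, so Ca^2+ should move one place to the right.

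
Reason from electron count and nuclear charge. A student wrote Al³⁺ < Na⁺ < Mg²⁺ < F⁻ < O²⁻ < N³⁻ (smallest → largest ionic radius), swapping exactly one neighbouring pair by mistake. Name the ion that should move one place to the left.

Mg²⁺

The pair Na⁺, Mg²⁺ is the wrong way round — they are isoelectronic (10 e⁻) and Mg has more protons than Na (12 vs 11), making Mg²⁺ smaller. All other adjacent pairs agree with periodic trends, so Mg²⁺ is the misplaced ion.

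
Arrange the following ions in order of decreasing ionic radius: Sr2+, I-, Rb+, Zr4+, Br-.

I- > Br- > Rb+ > Sr2+ > Zr4+

Work out protons and electrons: Zr4+ has 36 e⁻ (Z=40), Sr2+ has 36 e⁻ (Z=38), Rb+ has 36 e⁻ (Z=37), Br- has 36 e⁻ (Z=35), I- has 54 e⁻ (Z=53). Zr4+ < Sr2+ (both 36 e⁻, Z=40>38); Sr2+ < Rb+ (both 36 e⁻, Z=38>37); Rb+ < Br- (isoelectronic, higher Z=37 is smaller); Br- < I- (same group, period 4 vs 5).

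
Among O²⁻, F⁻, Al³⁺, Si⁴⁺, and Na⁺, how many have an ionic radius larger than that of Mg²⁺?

Isoelectronic series (10 e⁻ each). Size is set by nuclear charge: more protons means a smaller ion. Si⁴⁺ (Z=14), Al³⁺ (Z=13), Mg²⁺ (Z=12), Na⁺ (Z=11), F⁻ (Z=9), O²⁻ (Z=8).
Ordering all of them (including Mg²⁺) by radius gives Si⁴⁺ < Al³⁺ < Mg²⁺ < Na⁺ < F⁻ < O²⁻. Count: 3.

3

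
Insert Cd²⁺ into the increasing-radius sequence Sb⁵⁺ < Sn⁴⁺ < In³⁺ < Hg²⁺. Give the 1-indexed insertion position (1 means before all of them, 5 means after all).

4

First list Z and electron count for each: Sb⁵⁺ has 46 e⁻ (Z=51), Sn⁴⁺ has 46 e⁻ (Z=50), In³⁺ has 46 e⁻ (Z=49), Cd²⁺ has 46 e⁻ (Z=48), Hg²⁺ has 78 e⁻ (Z=80). Sb⁵⁺ < Sn⁴⁺ (isoelectronic, higher Z=51 is smaller); Sn⁴⁺ < In³⁺ (both 46 e⁻, Z=50>49); In³⁺ < Cd²⁺ (both 46 e⁻, Z=49>48); Cd²⁺ < Hg²⁺ (same group, 1 shell fewer).
Merged order: Sb⁵⁺ < Sn⁴⁺ < In³⁺ < Cd²⁺ < Hg²⁺ — Cd²⁺ is number 4.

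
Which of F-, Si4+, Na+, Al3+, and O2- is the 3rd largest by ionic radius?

All of these have 10 electrons (isoelectronic). With the same electron cloud, the ion with the most protons pulls it in tightest. Nuclear charges: Si4+ (Z=14), Al3+ (Z=13), Na+ (Z=11), F- (Z=9), O2- (Z=8). Highest Z is smallest.
Ordering: Si4+ < Al3+ < Na+ < F- < O2-. The 3rd largest is Na+.

Na+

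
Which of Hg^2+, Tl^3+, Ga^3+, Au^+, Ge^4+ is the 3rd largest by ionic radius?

Electron counts and nuclear charges: Ge^4+ (Z=32, 28 e⁻), Ga^3+ (Z=31, 28 e⁻), Tl^3+ (Z=81, 78 e⁻), Hg^2+ (Z=80, 78 e⁻), Au^+ (Z=79, 78 e⁻). Ge^4+ < Ga^3+ (isoelectronic, higher Z=32 is smaller); Ga^3+ < Tl^3+ (same group, period 4 vs 6); Tl^3+ < Hg^2+ (isoelectronic, higher Z=81 is smaller); Hg^2+ < Au^+ (both 78 e⁻, Z=80>79).
So the order is Ge^4+ < Ga^3+ < Tl^3+ < Hg^2+ < Au^+; the 3rd-largest ion is Tl^3+.

Tl^3+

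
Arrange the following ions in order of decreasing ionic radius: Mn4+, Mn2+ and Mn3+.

These are all Mn ions. Removing more electrons (higher positive charge) pulls the remaining electrons in closer, so Mn4+ is smallest and Mn2+ is largest.

Mn2+ > Mn3+ > Mn4+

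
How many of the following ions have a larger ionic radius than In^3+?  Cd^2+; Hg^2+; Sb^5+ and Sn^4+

Tabulating Z and e⁻: Sb^5+ (Z=51, 46 e⁻), Sn^4+ (Z=50, 46 e⁻), In^3+ (Z=49, 46 e⁻), Cd^2+ (Z=48, 46 e⁻), Hg^2+ (Z=80, 78 e⁻). Sb^5+ < Sn^4+ (isoelectronic, higher Z=51 is smaller); Sn^4+ < In^3+ (isoelectronic, higher Z=50 is smaller); In^3+ < Cd^2+ (both 46 e⁻, Z=49>48); Cd^2+ < Hg^2+ (same group, period 5 vs 6).
Overall: Sb^5+ < Sn^4+ < In^3+ < Cd^2+ < Hg^2+. In^3+ has 2 below it and 2 above. That's 2.

2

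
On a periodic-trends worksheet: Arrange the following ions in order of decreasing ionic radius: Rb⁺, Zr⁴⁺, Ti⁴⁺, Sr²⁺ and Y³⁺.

Rb⁺ > Sr²⁺ > Y³⁺ > Zr⁴⁺ > Ti⁴⁺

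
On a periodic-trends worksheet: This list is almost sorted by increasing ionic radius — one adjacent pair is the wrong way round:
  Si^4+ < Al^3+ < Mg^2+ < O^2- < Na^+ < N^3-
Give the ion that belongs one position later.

O^2-

Compare adjacent ions: both have 10 electrons but Z(Na)=11 > Z(O)=8, so Na^+ should be the smaller of the two — yet in this increasing list O^2- sits before Na^+. Nothing else is reversed, so O^2- should move one place to the right.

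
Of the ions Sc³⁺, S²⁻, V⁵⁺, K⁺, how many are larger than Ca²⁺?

2

Each ion has 18 electrons. The ranking follows nuclear charge in reverse — greater Z gives a smaller radius. V⁵⁺ (Z=23), Sc³⁺ (Z=21), Ca²⁺ (Z=20), K⁺ (Z=19), S²⁻ (Z=16).
Overall: V⁵⁺ < Sc³⁺ < Ca²⁺ < K⁺ < S²⁻. Ca²⁺ has 2 below it and 2 above. Count: 2.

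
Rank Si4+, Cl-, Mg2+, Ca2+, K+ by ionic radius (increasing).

First list Z and electron count for each: Si4+: 10 e⁻, Z=14, Mg2+: 10 e⁻, Z=12, Ca2+: 18 e⁻, Z=20, K+: 18 e⁻, Z=19, Cl-: 18 e⁻, Z=17. Si4+ < Mg2+ (isoelectronic, higher Z=14 is smaller); Mg2+ < Ca2+ (same group, period 3 vs 4); Ca2+ < K+ (both 18 e⁻, Z=20>19); K+ < Cl- (both 18 e⁻, Z=19>17).

Si4+ < Mg2+ < Ca2+ < K+ < Cl-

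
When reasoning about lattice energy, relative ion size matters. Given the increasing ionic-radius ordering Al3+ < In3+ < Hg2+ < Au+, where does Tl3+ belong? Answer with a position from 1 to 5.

3

Tabulating Z and e⁻: Al3+ has 10 e⁻ (Z=13), In3+ has 46 e⁻ (Z=49), Tl3+ has 78 e⁻ (Z=81), Hg2+ has 78 e⁻ (Z=80), Au+ has 78 e⁻ (Z=79). Al3+ < In3+ (same group, period 3 vs 5); In3+ < Tl3+ (same group, period 5 vs 6); Tl3+ < Hg2+ (isoelectronic, higher Z=81 is smaller); Hg2+ < Au+ (isoelectronic, higher Z=80 is smaller).
Putting Tl3+ in gives Al3+ < In3+ < Tl3+ < Hg2+ < Au+; it lands at slot 3.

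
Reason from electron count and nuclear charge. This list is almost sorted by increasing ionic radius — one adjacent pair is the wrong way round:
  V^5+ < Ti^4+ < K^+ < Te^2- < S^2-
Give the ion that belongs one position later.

Te^2-

Scanning neighbour by neighbour, only Te^2-/S^2- violates a trend: both in group 16 with the same charge; S^2- (period 3) has the smaller radius. That makes Te^2- the one sitting a position early relative to where it belongs.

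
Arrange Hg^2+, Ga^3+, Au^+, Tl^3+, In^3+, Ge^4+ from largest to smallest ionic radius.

Au^+ > Hg^2+ > Tl^3+ > In^3+ > Ga^3+ > Ge^4+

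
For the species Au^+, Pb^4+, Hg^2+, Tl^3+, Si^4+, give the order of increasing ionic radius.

Work out protons and electrons: Si^4+ has 10 e⁻ (Z=14), Pb^4+ has 78 e⁻ (Z=82), Tl^3+ has 78 e⁻ (Z=81), Hg^2+ has 78 e⁻ (Z=80), Au^+ has 78 e⁻ (Z=79). Si^4+ < Pb^4+ (same group, period 3 vs 6); Pb^4+ < Tl^3+ (isoelectronic, higher Z=82 is smaller); Tl^3+ < Hg^2+ (both 78 e⁻, Z=81>80); Hg^2+ < Au^+ (both 78 e⁻, Z=80>79).

Si^4+ < Pb^4+ < Tl^3+ < Hg^2+ < Au^+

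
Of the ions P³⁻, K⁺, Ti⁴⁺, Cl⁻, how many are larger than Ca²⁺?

3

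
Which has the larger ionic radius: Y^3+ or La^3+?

La^3+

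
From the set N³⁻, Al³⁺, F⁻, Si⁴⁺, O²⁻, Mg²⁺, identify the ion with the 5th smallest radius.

O²⁻

All of these have 10 electrons (isoelectronic). With the same electron cloud, the ion with the most protons pulls it in tightest. Nuclear charges: Si⁴⁺ (Z=14), Al³⁺ (Z=13), Mg²⁺ (Z=12), F⁻ (Z=9), O²⁻ (Z=8), N³⁻ (Z=7). Highest Z is smallest.
Full ascending order: Si⁴⁺ < Al³⁺ < Mg²⁺ < F⁻ < O²⁻ < N³⁻. Counting from the smallest, position 5 is O²⁻.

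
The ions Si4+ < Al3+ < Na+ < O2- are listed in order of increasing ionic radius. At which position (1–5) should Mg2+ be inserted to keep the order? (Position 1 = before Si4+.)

All of these have 10 electrons (isoelectronic). With the same electron cloud, the ion with the most protons pulls it in tightest. Nuclear charges: Si4+ (Z=14), Al3+ (Z=13), Mg2+ (Z=12), Na+ (Z=11), O2- (Z=8). Highest Z is smallest.
Merged order: Si4+ < Al3+ < Mg2+ < Na+ < O2- — Mg2+ is number 3.

3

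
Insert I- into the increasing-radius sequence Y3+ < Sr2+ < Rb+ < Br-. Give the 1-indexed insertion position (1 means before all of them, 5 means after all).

5

Electron counts and nuclear charges: Y3+ has 36 e⁻ (Z=39), Sr2+ has 36 e⁻ (Z=38), Rb+ has 36 e⁻ (Z=37), Br- has 36 e⁻ (Z=35), I- has 54 e⁻ (Z=53). Y3+ < Sr2+ (isoelectronic, higher Z=39 is smaller); Sr2+ < Rb+ (isoelectronic, higher Z=38 is smaller); Rb+ < Br- (both 36 e⁻, Z=37>35); Br- < I- (same group, 1 shell fewer).
Putting I- in gives Y3+ < Sr2+ < Rb+ < Br- < I-; it lands at slot 5.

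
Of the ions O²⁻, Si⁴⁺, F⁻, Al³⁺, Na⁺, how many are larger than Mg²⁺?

3

All of these have 10 electrons (isoelectronic). With the same electron cloud, the ion with the most protons pulls it in tightest. Nuclear charges: Si⁴⁺ (Z=14), Al³⁺ (Z=13), Mg²⁺ (Z=12), Na⁺ (Z=11), F⁻ (Z=9), O²⁻ (Z=8). Highest Z is smallest.
Placing each against Mg²⁺: smaller — Si⁴⁺, Al³⁺; larger — Na⁺, F⁻, O²⁻. Count: 3.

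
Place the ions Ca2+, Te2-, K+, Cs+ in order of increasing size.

Tabulating Z and e⁻: Ca2+ has 18 e⁻ (Z=20), K+ has 18 e⁻ (Z=19), Cs+ has 54 e⁻ (Z=55), Te2- has 54 e⁻ (Z=52). Ca2+ < K+ (both 18 e⁻, Z=20>19); K+ < Cs+ (same group, 2 shells fewer); Cs+ < Te2- (both 54 e⁻, Z=55>52).

Ca2+ < K+ < Cs+ < Te2-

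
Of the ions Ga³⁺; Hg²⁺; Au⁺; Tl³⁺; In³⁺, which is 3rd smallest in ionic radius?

Ga³⁺ (Z=31, 28 e⁻), In³⁺ (Z=49, 46 e⁻), Tl³⁺ (Z=81, 78 e⁻), Hg²⁺ (Z=80, 78 e⁻), Au⁺ (Z=79, 78 e⁻). Ga³⁺ < In³⁺ (same group, period 4 vs 5); In³⁺ < Tl³⁺ (same group, 1 shell fewer); Tl³⁺ < Hg²⁺ (isoelectronic, higher Z=81 is smaller); Hg²⁺ < Au⁺ (both 78 e⁻, Z=80>79).
That gives Ga³⁺ < In³⁺ < Tl³⁺ < Hg²⁺ < Au⁺. From the smallest end, number 3 is Tl³⁺.

Tl³⁺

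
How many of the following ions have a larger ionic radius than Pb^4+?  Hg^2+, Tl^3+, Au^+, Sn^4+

Tabulating Z and e⁻: Sn^4+ (Z=50, 46 e⁻), Pb^4+ (Z=82, 78 e⁻), Tl^3+ (Z=81, 78 e⁻), Hg^2+ (Z=80, 78 e⁻), Au^+ (Z=79, 78 e⁻). Sn^4+ < Pb^4+ (same group, 1 shell fewer); Pb^4+ < Tl^3+ (isoelectronic, higher Z=82 is smaller); Tl^3+ < Hg^2+ (isoelectronic, higher Z=81 is smaller); Hg^2+ < Au^+ (isoelectronic, higher Z=80 is smaller).
Placing each against Pb^4+: smaller — Sn^4+; larger — Tl^3+, Hg^2+, Au^+. So 3 are larger.

3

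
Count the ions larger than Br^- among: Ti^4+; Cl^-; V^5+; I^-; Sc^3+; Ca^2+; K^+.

V^5+ (Z=23, 18 e⁻), Ti^4+ (Z=22, 18 e⁻), Sc^3+ (Z=21, 18 e⁻), Ca^2+ (Z=20, 18 e⁻), K^+ (Z=19, 18 e⁻), Cl^- (Z=17, 18 e⁻), Br^- (Z=35, 36 e⁻), I^- (Z=53, 54 e⁻). V^5+ < Ti^4+ (isoelectronic, higher Z=23 is smaller); Ti^4+ < Sc^3+ (both 18 e⁻, Z=22>21); Sc^3+ < Ca^2+ (both 18 e⁻, Z=21>20); Ca^2+ < K^+ (both 18 e⁻, Z=20>19); K^+ < Cl^- (isoelectronic, higher Z=19 is smaller); Cl^- < Br^- (same group, 1 shell fewer); Br^- < I^- (same group, period 4 vs 5).
Placing each against Br^-: smaller — V^5+, Ti^4+, Sc^3+, Ca^2+, K^+, Cl^-; larger — I^-. So 1 is larger.

1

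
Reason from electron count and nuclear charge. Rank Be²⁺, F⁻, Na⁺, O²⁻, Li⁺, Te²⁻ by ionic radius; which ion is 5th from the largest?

Li⁺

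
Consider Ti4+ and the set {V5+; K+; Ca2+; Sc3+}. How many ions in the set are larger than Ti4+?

3

These species are isoelectronic with 18 electrons. The only difference is the number of protons: V5+ (Z=23), Ti4+ (Z=22), Sc3+ (Z=21), Ca2+ (Z=20), K+ (Z=19). The strongest nuclear pull (V5+) gives the smallest ion.
Placing each against Ti4+: smaller — V5+; larger — Sc3+, Ca2+, K+. So 3 are larger.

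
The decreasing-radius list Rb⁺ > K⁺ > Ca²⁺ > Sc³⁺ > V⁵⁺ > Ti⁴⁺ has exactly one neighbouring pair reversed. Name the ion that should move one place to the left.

Compare adjacent ions: V⁵⁺ and Ti⁴⁺ share 18 electrons; the higher nuclear charge on V (Z=23) contracts it more, so V⁵⁺ < Ti⁴⁺ — yet in this decreasing list V⁵⁺ sits before Ti⁴⁺. Nothing else is reversed, so Ti⁴⁺ should move one place to the left.

Ti⁴⁺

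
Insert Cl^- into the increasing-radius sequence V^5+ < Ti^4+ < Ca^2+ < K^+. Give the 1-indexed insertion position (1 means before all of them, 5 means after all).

Each ion has 18 electrons. The ranking follows nuclear charge in reverse — greater Z gives a smaller radius. V^5+ (Z=23), Ti^4+ (Z=22), Ca^2+ (Z=20), K^+ (Z=19), Cl^- (Z=17).
Merged order: V^5+ < Ti^4+ < Ca^2+ < K^+ < Cl^- — Cl^- is number 5.

5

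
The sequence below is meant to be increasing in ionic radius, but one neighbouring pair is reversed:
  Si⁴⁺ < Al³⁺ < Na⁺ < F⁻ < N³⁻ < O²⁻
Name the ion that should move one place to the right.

Scanning neighbour by neighbour, only N³⁻/O²⁻ violates a trend: they are isoelectronic (10 e⁻) and O has more protons than N (8 vs 7), making O²⁻ smaller. That makes N³⁻ the one sitting a position early relative to where it belongs.

N³⁻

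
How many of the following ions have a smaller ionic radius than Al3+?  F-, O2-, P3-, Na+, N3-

First list Z and electron count for each: Al3+ (Z=13, 10 e⁻), Na+ (Z=11, 10 e⁻), F- (Z=9, 10 e⁻), O2- (Z=8, 10 e⁻), N3- (Z=7, 10 e⁻), P3- (Z=15, 18 e⁻). Al3+ < Na+ (both 10 e⁻, Z=13>11); Na+ < F- (isoelectronic, higher Z=11 is smaller); F- < O2- (both 10 e⁻, Z=9>8); O2- < N3- (isoelectronic, higher Z=8 is smaller); N3- < P3- (same group, period 2 vs 3).
Overall: Al3+ < Na+ < F- < O2- < N3- < P3-. Al3+ has 0 below it and 5 above. Count: 0.

0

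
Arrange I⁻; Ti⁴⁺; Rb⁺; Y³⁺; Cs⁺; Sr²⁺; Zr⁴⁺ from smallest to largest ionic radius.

Ti⁴⁺: 18 e⁻, Z=22, Zr⁴⁺: 36 e⁻, Z=40, Y³⁺: 36 e⁻, Z=39, Sr²⁺: 36 e⁻, Z=38, Rb⁺: 36 e⁻, Z=37, Cs⁺: 54 e⁻, Z=55, I⁻: 54 e⁻, Z=53. Ti⁴⁺ < Zr⁴⁺ (same group, period 4 vs 5); Zr⁴⁺ < Y³⁺ (both 36 e⁻, Z=40>39); Y³⁺ < Sr²⁺ (isoelectronic, higher Z=39 is smaller); Sr²⁺ < Rb⁺ (both 36 e⁻, Z=38>37); Rb⁺ < Cs⁺ (same group, period 5 vs 6); Cs⁺ < I⁻ (isoelectronic, higher Z=55 is smaller).

Ti⁴⁺ < Zr⁴⁺ < Y³⁺ < Sr²⁺ < Rb⁺ < Cs⁺ < I⁻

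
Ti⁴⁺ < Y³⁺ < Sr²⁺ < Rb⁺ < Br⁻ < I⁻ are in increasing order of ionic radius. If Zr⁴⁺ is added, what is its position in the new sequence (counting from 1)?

Tabulating Z and e⁻: Ti⁴⁺ has 18 e⁻ (Z=22), Zr⁴⁺ has 36 e⁻ (Z=40), Y³⁺ has 36 e⁻ (Z=39), Sr²⁺ has 36 e⁻ (Z=38), Rb⁺ has 36 e⁻ (Z=37), Br⁻ has 36 e⁻ (Z=35), I⁻ has 54 e⁻ (Z=53). Ti⁴⁺ < Zr⁴⁺ (same group, 1 shell fewer); Zr⁴⁺ < Y³⁺ (isoelectronic, higher Z=40 is smaller); Y³⁺ < Sr²⁺ (both 36 e⁻, Z=39>38); Sr²⁺ < Rb⁺ (both 36 e⁻, Z=38>37); Rb⁺ < Br⁻ (both 36 e⁻, Z=37>35); Br⁻ < I⁻ (same group, 1 shell fewer).
Putting Zr⁴⁺ in gives Ti⁴⁺ < Zr⁴⁺ < Y³⁺ < Sr²⁺ < Rb⁺ < Br⁻ < I⁻; it lands at slot 2.

2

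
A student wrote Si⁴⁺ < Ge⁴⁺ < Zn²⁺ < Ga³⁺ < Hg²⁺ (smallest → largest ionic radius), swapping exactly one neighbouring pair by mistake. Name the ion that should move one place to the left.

The pair Zn²⁺, Ga³⁺ is the wrong way round — both have 28 electrons but Z(Ga)=31 > Z(Zn)=30, so Ga³⁺ should be the smaller of the two. All other adjacent pairs agree with periodic trends, so Ga³⁺ is the misplaced ion.

Ga³⁺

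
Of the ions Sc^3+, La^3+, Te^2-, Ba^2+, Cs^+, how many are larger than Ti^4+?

5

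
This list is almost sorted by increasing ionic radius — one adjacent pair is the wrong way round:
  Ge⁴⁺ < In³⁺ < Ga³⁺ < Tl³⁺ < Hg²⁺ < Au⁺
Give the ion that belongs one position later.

In³⁺

Compare adjacent ions: Ga³⁺ and In³⁺ are in one column with the same charge; the lighter period-4 ion has one fewer shell and is smaller — yet in this increasing list In³⁺ sits before Ga³⁺. Nothing else is reversed, so In³⁺ should move one place to the right.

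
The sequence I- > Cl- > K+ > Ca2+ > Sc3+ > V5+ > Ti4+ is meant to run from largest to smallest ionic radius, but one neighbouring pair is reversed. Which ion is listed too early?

Compare adjacent ions: V5+ and Ti4+ share 18 electrons; the higher nuclear charge on V (Z=23) contracts it more, so V5+ < Ti4+ — yet in this decreasing list V5+ sits before Ti4+. Nothing else is reversed, so V5+ should move one place to the right.

V5+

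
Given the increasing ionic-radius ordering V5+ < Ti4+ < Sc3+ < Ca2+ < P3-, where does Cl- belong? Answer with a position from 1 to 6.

5

Isoelectronic series (18 e⁻ each). Size is set by nuclear charge: more protons means a smaller ion. V5+ (Z=23), Ti4+ (Z=22), Sc3+ (Z=21), Ca2+ (Z=20), Cl- (Z=17), P3- (Z=15).
With Cl- included the full order is V5+ < Ti4+ < Sc3+ < Ca2+ < Cl- < P3-, so it takes position 5.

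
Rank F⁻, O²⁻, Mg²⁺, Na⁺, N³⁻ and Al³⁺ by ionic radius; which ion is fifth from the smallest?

O²⁻

These species are isoelectronic with 10 electrons. The only difference is the number of protons: Al³⁺ (Z=13), Mg²⁺ (Z=12), Na⁺ (Z=11), F⁻ (Z=9), O²⁻ (Z=8), N³⁻ (Z=7). The strongest nuclear pull (Al³⁺) gives the smallest ion.
Ordering: Al³⁺ < Mg²⁺ < Na⁺ < F⁻ < O²⁻ < N³⁻. The fifth smallest is O²⁻.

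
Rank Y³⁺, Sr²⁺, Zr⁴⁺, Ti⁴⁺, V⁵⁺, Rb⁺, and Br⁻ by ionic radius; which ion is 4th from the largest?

Work out protons and electrons: V⁵⁺ (Z=23, 18 e⁻), Ti⁴⁺ (Z=22, 18 e⁻), Zr⁴⁺ (Z=40, 36 e⁻), Y³⁺ (Z=39, 36 e⁻), Sr²⁺ (Z=38, 36 e⁻), Rb⁺ (Z=37, 36 e⁻), Br⁻ (Z=35, 36 e⁻). V⁵⁺ < Ti⁴⁺ (both 18 e⁻, Z=23>22); Ti⁴⁺ < Zr⁴⁺ (same group, 1 shell fewer); Zr⁴⁺ < Y³⁺ (isoelectronic, higher Z=40 is smaller); Y³⁺ < Sr²⁺ (both 36 e⁻, Z=39>38); Sr²⁺ < Rb⁺ (isoelectronic, higher Z=38 is smaller); Rb⁺ < Br⁻ (isoelectronic, higher Z=37 is smaller).
That gives V⁵⁺ < Ti⁴⁺ < Zr⁴⁺ < Y³⁺ < Sr²⁺ < Rb⁺ < Br⁻. From the largest end, number 4 is Y³⁺.

Y³⁺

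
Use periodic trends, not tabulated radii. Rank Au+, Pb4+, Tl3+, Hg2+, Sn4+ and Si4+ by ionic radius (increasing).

Si4+ < Sn4+ < Pb4+ < Tl3+ < Hg2+ < Au+

Si4+ (Z=14, 10 e⁻), Sn4+ (Z=50, 46 e⁻), Pb4+ (Z=82, 78 e⁻), Tl3+ (Z=81, 78 e⁻), Hg2+ (Z=80, 78 e⁻), Au+ (Z=79, 78 e⁻). Si4+ < Sn4+ (same group, 2 shells fewer); Sn4+ < Pb4+ (same group, period 5 vs 6); Pb4+ < Tl3+ (isoelectronic, higher Z=82 is smaller); Tl3+ < Hg2+ (isoelectronic, higher Z=81 is smaller); Hg2+ < Au+ (isoelectronic, higher Z=80 is smaller).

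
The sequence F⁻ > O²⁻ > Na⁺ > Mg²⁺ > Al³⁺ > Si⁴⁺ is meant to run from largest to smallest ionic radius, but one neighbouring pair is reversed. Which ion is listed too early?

The pair F⁻, O²⁻ is the wrong way round — F⁻ and O²⁻ share 10 electrons; the higher nuclear charge on F (Z=9) contracts it more, so F⁻ < O²⁻. All other adjacent pairs agree with periodic trends, so F⁻ is the misplaced ion.

F⁻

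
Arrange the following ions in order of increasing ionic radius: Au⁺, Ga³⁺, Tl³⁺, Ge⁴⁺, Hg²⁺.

Work out protons and electrons: Ge⁴⁺ (Z=32, 28 e⁻), Ga³⁺ (Z=31, 28 e⁻), Tl³⁺ (Z=81, 78 e⁻), Hg²⁺ (Z=80, 78 e⁻), Au⁺ (Z=79, 78 e⁻). Ge⁴⁺ < Ga³⁺ (both 28 e⁻, Z=32>31); Ga³⁺ < Tl³⁺ (same group, period 4 vs 6); Tl³⁺ < Hg²⁺ (both 78 e⁻, Z=81>80); Hg²⁺ < Au⁺ (isoelectronic, higher Z=80 is smaller).

Ge⁴⁺ < Ga³⁺ < Tl³⁺ < Hg²⁺ < Au⁺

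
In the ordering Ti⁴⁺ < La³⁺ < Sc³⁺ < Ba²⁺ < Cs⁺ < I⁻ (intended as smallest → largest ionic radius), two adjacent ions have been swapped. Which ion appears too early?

Scanning neighbour by neighbour, only La³⁺/Sc³⁺ violates a trend: same group and charge — period 4 sits above period 6, so Sc³⁺ is smaller. That makes La³⁺ the one sitting a position early relative to where it belongs.

La³⁺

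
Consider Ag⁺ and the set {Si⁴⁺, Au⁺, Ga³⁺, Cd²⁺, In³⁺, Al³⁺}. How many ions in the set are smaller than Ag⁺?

Electron counts and nuclear charges: Si⁴⁺: 10 e⁻, Z=14, Al³⁺: 10 e⁻, Z=13, Ga³⁺: 28 e⁻, Z=31, In³⁺: 46 e⁻, Z=49, Cd²⁺: 46 e⁻, Z=48, Ag⁺: 46 e⁻, Z=47, Au⁺: 78 e⁻, Z=79. Si⁴⁺ < Al³⁺ (both 10 e⁻, Z=14>13); Al³⁺ < Ga³⁺ (same group, 1 shell fewer); Ga³⁺ < In³⁺ (same group, period 4 vs 5); In³⁺ < Cd²⁺ (isoelectronic, higher Z=49 is smaller); Cd²⁺ < Ag⁺ (both 46 e⁻, Z=48>47); Ag⁺ < Au⁺ (same group, period 5 vs 6).
Overall: Si⁴⁺ < Al³⁺ < Ga³⁺ < In³⁺ < Cd²⁺ < Ag⁺ < Au⁺. Ag⁺ has 5 below it and 1 above. So 5 are smaller.

5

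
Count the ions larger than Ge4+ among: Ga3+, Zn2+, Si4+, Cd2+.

Tabulating Z and e⁻: Si4+ has 10 e⁻ (Z=14), Ge4+ has 28 e⁻ (Z=32), Ga3+ has 28 e⁻ (Z=31), Zn2+ has 28 e⁻ (Z=30), Cd2+ has 46 e⁻ (Z=48). Si4+ < Ge4+ (same group, 1 shell fewer); Ge4+ < Ga3+ (isoelectronic, higher Z=32 is smaller); Ga3+ < Zn2+ (both 28 e⁻, Z=31>30); Zn2+ < Cd2+ (same group, period 4 vs 5).
Placing each against Ge4+: smaller — Si4+; larger — Ga3+, Zn2+, Cd2+. That's 3.

3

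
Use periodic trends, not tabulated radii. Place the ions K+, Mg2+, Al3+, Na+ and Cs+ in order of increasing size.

Al3+ < Mg2+ < Na+ < K+ < Cs+

First list Z and electron count for each: Al3+ has 10 e⁻ (Z=13), Mg2+ has 10 e⁻ (Z=12), Na+ has 10 e⁻ (Z=11), K+ has 18 e⁻ (Z=19), Cs+ has 54 e⁻ (Z=55). Al3+ < Mg2+ (isoelectronic, higher Z=13 is smaller); Mg2+ < Na+ (both 10 e⁻, Z=12>11); Na+ < K+ (same group, period 3 vs 4); K+ < Cs+ (same group, period 4 vs 6).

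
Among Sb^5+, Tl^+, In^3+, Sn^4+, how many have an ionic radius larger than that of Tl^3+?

Sb^5+: 46 e⁻, Z=51, Sn^4+: 46 e⁻, Z=50, In^3+: 46 e⁻, Z=49, Tl^3+: 78 e⁻, Z=81, Tl^+: 80 e⁻, Z=81. Sb^5+ < Sn^4+ (both 46 e⁻, Z=51>50); Sn^4+ < In^3+ (both 46 e⁻, Z=50>49); In^3+ < Tl^3+ (same group, 1 shell fewer); Tl^3+ < Tl^+ (same element, +3 vs +1).
Ordering all of them (including Tl^3+) by radius gives Sb^5+ < Sn^4+ < In^3+ < Tl^3+ < Tl^+. So 1 is larger.

1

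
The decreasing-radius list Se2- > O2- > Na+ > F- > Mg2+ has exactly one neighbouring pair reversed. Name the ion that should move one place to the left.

Compare adjacent ions: both have 10 electrons but Z(Na)=11 > Z(F)=9, so Na+ should be the smaller of the two — yet in this decreasing list Na+ sits before F-. Nothing else is reversed, so F- should move one place to the left.

F-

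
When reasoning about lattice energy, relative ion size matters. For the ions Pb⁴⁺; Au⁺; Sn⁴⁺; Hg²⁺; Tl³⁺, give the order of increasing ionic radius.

Tabulating Z and e⁻: Sn⁴⁺ (Z=50, 46 e⁻), Pb⁴⁺ (Z=82, 78 e⁻), Tl³⁺ (Z=81, 78 e⁻), Hg²⁺ (Z=80, 78 e⁻), Au⁺ (Z=79, 78 e⁻). Sn⁴⁺ < Pb⁴⁺ (same group, period 5 vs 6); Pb⁴⁺ < Tl³⁺ (isoelectronic, higher Z=82 is smaller); Tl³⁺ < Hg²⁺ (both 78 e⁻, Z=81>80); Hg²⁺ < Au⁺ (isoelectronic, higher Z=80 is smaller).

Sn⁴⁺ < Pb⁴⁺ < Tl³⁺ < Hg²⁺ < Au⁺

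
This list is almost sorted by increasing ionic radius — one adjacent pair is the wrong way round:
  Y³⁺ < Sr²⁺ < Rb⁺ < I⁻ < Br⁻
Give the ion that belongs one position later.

I⁻

Scanning neighbour by neighbour, only I⁻/Br⁻ violates a trend: same group and charge — period 4 sits above period 5, so Br⁻ is smaller. That makes I⁻ the one sitting a position early relative to where it belongs.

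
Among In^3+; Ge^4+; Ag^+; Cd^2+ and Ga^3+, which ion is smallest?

Ge^4+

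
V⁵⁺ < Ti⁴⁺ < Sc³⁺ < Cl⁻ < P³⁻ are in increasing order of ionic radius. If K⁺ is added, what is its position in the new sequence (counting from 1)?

Each ion has 18 electrons. The ranking follows nuclear charge in reverse — greater Z gives a smaller radius. V⁵⁺ (Z=23), Ti⁴⁺ (Z=22), Sc³⁺ (Z=21), K⁺ (Z=19), Cl⁻ (Z=17), P³⁻ (Z=15).
Putting K⁺ in gives V⁵⁺ < Ti⁴⁺ < Sc³⁺ < K⁺ < Cl⁻ < P³⁻; it lands at slot 4.

4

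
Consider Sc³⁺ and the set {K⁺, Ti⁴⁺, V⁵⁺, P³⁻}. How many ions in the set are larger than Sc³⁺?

All of these have 18 electrons (isoelectronic). With the same electron cloud, the ion with the most protons pulls it in tightest. Nuclear charges: V⁵⁺ (Z=23), Ti⁴⁺ (Z=22), Sc³⁺ (Z=21), K⁺ (Z=19), P³⁻ (Z=15). Highest Z is smallest.
Placing each against Sc³⁺: smaller — V⁵⁺, Ti⁴⁺; larger — K⁺, P³⁻. Count: 2.

2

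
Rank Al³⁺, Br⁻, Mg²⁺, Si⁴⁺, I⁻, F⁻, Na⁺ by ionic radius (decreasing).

First list Z and electron count for each: Si⁴⁺: 10 e⁻, Z=14, Al³⁺: 10 e⁻, Z=13, Mg²⁺: 10 e⁻, Z=12, Na⁺: 10 e⁻, Z=11, F⁻: 10 e⁻, Z=9, Br⁻: 36 e⁻, Z=35, I⁻: 54 e⁻, Z=53. Si⁴⁺ < Al³⁺ (isoelectronic, higher Z=14 is smaller); Al³⁺ < Mg²⁺ (isoelectronic, higher Z=13 is smaller); Mg²⁺ < Na⁺ (isoelectronic, higher Z=12 is smaller); Na⁺ < F⁻ (both 10 e⁻, Z=11>9); F⁻ < Br⁻ (same group, period 2 vs 4); Br⁻ < I⁻ (same group, 1 shell fewer).

I⁻ > Br⁻ > F⁻ > Na⁺ > Mg²⁺ > Al³⁺ > Si⁴⁺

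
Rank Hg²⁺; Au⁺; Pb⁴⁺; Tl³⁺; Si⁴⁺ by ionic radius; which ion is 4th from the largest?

Electron counts and nuclear charges: Si⁴⁺ has 10 e⁻ (Z=14), Pb⁴⁺ has 78 e⁻ (Z=82), Tl³⁺ has 78 e⁻ (Z=81), Hg²⁺ has 78 e⁻ (Z=80), Au⁺ has 78 e⁻ (Z=79). Si⁴⁺ < Pb⁴⁺ (same group, period 3 vs 6); Pb⁴⁺ < Tl³⁺ (both 78 e⁻, Z=82>81); Tl³⁺ < Hg²⁺ (isoelectronic, higher Z=81 is smaller); Hg²⁺ < Au⁺ (both 78 e⁻, Z=80>79).
Ordering: Si⁴⁺ < Pb⁴⁺ < Tl³⁺ < Hg²⁺ < Au⁺. The 4th largest is Pb⁴⁺.

Pb⁴⁺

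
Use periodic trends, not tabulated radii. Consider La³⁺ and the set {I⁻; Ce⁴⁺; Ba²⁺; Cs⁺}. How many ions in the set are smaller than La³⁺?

Each ion has 54 electrons. The ranking follows nuclear charge in reverse — greater Z gives a smaller radius. Ce⁴⁺ (Z=58), La³⁺ (Z=57), Ba²⁺ (Z=56), Cs⁺ (Z=55), I⁻ (Z=53).
Relative to La³⁺, the ions that are smaller are Ce⁴⁺. That's 1.

1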